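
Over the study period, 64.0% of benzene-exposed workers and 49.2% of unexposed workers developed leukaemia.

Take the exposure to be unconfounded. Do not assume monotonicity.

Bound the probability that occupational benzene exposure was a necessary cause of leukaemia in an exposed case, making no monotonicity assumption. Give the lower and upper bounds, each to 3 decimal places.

0.231 ≤ PN ≤ 0.794

p₁ = 0.64, p₀ = 0.492.
Under exogeneity alone the bounds on PN are max{0,(p₁−p₀)/p₁} ≤ PN ≤ min{1,(1−p₀)/p₁}.
  lower = (p₁ − p₀)/p₁ = 0.148 / 0.64 ≈ 0.2312
  upper = min{1, (1 − p₀)/p₁} = 0.508 / 0.64 ≈ 0.7937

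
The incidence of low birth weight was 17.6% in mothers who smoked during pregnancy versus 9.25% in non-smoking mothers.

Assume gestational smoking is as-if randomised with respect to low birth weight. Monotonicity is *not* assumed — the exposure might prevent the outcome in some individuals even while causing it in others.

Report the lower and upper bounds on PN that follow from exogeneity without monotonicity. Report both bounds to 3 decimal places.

p₁ = 0.176, p₀ = 0.0925.
Under exogeneity alone the bounds on PN are max{0,(p₁−p₀)/p₁} ≤ PN ≤ min{1,(1−p₀)/p₁}.
  lower = (p₁ − p₀)/p₁ = 0.0835 / 0.176 ≈ 0.4744
  upper = min{1, (1 − p₀)/p₁} = 0.9075 / 0.176 ≈ 5.1562 → capped at 1

0.474 ≤ PN ≤ 1.000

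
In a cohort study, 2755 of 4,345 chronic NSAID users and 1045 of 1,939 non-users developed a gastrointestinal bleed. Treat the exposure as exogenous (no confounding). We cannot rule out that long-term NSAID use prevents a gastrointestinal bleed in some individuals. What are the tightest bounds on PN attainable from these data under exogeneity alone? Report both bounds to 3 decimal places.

p₁ = P(outcome | exposed) = 2755/4345 = 0.63406
p₀ = P(outcome | unexposed) = 1045/1939 = 0.53894
Under exogeneity alone the bounds on PN are max{0,(p₁−p₀)/p₁} ≤ PN ≤ min{1,(1−p₀)/p₁}.
  lower = (p₁ − p₀)/p₁ = 0.095125 / 0.63406 ≈ 0.1500
  upper = min{1, (1 − p₀)/p₁} = 0.46106 / 0.63406 ≈ 0.7272

0.150 ≤ PN ≤ 0.727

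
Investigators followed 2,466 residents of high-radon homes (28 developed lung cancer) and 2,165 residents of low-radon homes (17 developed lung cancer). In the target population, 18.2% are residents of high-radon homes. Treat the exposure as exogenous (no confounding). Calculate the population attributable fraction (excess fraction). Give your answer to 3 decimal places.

p₁ = P(outcome | exposed) = 28/2466 = 0.011354
p₀ = P(outcome | unexposed) = 17/2165 = 0.0078522
Overall risk P(Y=1) = π·p₁ + (1−π)·p₀ = 0.182×0.011354 + 0.818×0.0078522 = 0.0084896.
Under exogeneity, PAF = [P(Y=1) − p₀] / P(Y=1).
PAF = (0.0084896 − 0.0078522) / 0.0084896 ≈ 0.0751

PAF ≈ 0.075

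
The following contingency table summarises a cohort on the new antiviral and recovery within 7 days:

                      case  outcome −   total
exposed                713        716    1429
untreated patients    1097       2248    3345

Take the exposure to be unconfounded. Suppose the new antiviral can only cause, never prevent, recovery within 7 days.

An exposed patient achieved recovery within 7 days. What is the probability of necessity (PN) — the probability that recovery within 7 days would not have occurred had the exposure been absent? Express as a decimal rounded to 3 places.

PN ≈ 0.343

p₁ = P(outcome | exposed) = 713/1429 = 0.49895
p₀ = P(outcome | unexposed) = 1097/3345 = 0.32795
Under exogeneity and monotonicity, PN = (p₁ − p₀)/p₁.
PN = (0.49895 − 0.32795) / 0.49895 ≈ 0.3427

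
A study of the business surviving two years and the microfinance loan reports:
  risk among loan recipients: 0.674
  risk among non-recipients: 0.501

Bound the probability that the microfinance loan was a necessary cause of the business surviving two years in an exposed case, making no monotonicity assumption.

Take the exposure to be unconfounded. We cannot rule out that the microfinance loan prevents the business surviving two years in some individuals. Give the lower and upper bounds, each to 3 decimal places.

Let p₁ = 0.674, p₀ = 0.501.
Under exogeneity alone the bounds on PN are max{0,(p₁−p₀)/p₁} ≤ PN ≤ min{1,(1−p₀)/p₁}.
  lower = (p₁ − p₀)/p₁ = 0.173 / 0.674 ≈ 0.2567
  upper = min{1, (1 − p₀)/p₁} = 0.499 / 0.674 ≈ 0.7404

0.257 ≤ PN ≤ 0.740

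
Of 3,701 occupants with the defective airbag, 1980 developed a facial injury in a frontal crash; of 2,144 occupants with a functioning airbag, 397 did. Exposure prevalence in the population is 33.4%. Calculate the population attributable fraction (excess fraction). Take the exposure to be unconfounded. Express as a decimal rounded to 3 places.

PAF ≈ 0.387

p₁ = P(outcome | exposed) = 1980/3701 = 0.53499
p₀ = P(outcome | unexposed) = 397/2144 = 0.18517
Overall risk P(Y=1) = π·p₁ + (1−π)·p₀ = 0.334×0.53499 + 0.666×0.18517 = 0.30201.
Under exogeneity, PAF = [P(Y=1) − p₀] / P(Y=1).
PAF = (0.30201 − 0.18517) / 0.30201 ≈ 0.3869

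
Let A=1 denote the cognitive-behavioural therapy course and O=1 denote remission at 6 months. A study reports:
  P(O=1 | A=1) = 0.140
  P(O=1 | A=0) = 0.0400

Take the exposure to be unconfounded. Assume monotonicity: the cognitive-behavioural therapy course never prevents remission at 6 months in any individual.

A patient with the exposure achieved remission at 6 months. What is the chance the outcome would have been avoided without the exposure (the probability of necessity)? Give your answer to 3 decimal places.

PN ≈ 0.714

Let p₁ = 0.14, p₀ = 0.04.
Under exogeneity and monotonicity, PN = (p₁ − p₀) / p₁.
PN = (0.14 − 0.04) / 0.14 = 0.1 / 0.14 ≈ 0.7143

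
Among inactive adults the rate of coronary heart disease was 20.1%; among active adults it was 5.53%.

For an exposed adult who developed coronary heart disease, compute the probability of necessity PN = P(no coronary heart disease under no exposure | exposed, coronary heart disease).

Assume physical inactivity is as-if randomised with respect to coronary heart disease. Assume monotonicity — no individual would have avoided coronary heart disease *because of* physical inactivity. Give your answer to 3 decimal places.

p₁ = 0.201, p₀ = 0.0553.
Under exogeneity and monotonicity, PN = (p₁ − p₀) / p₁.
PN = (0.201 − 0.0553) / 0.201 = 0.1457 / 0.201 ≈ 0.7249

PN ≈ 0.725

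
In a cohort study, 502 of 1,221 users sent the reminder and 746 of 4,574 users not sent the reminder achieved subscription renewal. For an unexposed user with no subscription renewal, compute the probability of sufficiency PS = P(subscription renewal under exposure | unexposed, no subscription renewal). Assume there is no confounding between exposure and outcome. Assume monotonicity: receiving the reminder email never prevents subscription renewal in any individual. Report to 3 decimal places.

p₁ = P(outcome | exposed) = 502/1221 = 0.41114
p₀ = P(outcome | unexposed) = 746/4574 = 0.1631
Under exogeneity and monotonicity, PS = (p₁ − p₀) / (1 − p₀).
PS = (0.41114 − 0.1631) / (1 − 0.1631) = 0.24804 / 0.8369 ≈ 0.2964

PS ≈ 0.296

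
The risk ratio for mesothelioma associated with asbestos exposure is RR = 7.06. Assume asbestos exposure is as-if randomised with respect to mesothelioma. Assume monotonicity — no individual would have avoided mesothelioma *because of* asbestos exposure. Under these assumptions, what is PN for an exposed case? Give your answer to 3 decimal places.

PN ≈ 0.858

Under exogeneity and monotonicity, PN = (RR − 1) / RR = 1 − 1/RR.
PN = (7.06 − 1) / 7.06 = 6.06 / 7.06 ≈ 0.8584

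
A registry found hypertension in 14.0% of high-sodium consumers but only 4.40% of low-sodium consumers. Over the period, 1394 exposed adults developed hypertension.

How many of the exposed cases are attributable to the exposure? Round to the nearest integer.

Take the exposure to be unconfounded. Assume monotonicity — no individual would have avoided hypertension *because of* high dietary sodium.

about 956 cases

p₁ = 0.14, p₀ = 0.044.
PN = (p₁ − p₀)/p₁ = (0.14 − 0.044) / 0.14 ≈ 0.68571.
Attributable cases ≈ PN × (exposed cases) = 0.68571 × 1394 ≈ 955.89.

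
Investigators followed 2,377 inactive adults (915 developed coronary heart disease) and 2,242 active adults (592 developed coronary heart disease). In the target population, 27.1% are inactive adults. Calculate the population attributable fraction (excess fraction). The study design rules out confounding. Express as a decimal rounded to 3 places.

PAF ≈ 0.110

p₁ = P(outcome | exposed) = 915/2377 = 0.38494
p₀ = P(outcome | unexposed) = 592/2242 = 0.26405
Overall risk P(Y=1) = π·p₁ + (1−π)·p₀ = 0.271×0.38494 + 0.729×0.26405 = 0.29681.
Under exogeneity, PAF = [P(Y=1) − p₀] / P(Y=1).
PAF = (0.29681 − 0.26405) / 0.29681 ≈ 0.1104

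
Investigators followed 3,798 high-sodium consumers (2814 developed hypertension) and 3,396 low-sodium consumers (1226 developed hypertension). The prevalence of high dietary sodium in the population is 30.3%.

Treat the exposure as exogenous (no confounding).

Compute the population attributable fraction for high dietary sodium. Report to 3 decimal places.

PAF ≈ 0.242

p₁ = P(outcome | exposed) = 2814/3798 = 0.74092
p₀ = P(outcome | unexposed) = 1226/3396 = 0.36101
Overall risk P(Y=1) = π·p₁ + (1−π)·p₀ = 0.303×0.74092 + 0.697×0.36101 = 0.47612.
Under exogeneity, PAF = [P(Y=1) − p₀] / P(Y=1).
PAF = (0.47612 − 0.36101) / 0.47612 ≈ 0.2418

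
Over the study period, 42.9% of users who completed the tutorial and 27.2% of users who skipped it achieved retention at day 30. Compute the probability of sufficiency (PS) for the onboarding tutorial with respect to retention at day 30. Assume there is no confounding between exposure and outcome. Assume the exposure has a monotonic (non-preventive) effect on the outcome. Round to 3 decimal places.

p₁ = 0.429, p₀ = 0.272.
Under exogeneity and monotonicity, PS = (p₁ − p₀) / (1 − p₀).
PS = (0.429 − 0.272) / (1 − 0.272) = 0.157 / 0.728 ≈ 0.2157

PS ≈ 0.216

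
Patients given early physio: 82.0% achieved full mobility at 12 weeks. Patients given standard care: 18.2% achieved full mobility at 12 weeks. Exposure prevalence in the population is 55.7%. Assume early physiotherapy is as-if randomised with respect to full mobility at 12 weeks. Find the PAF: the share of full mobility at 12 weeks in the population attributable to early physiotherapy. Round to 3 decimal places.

PAF ≈ 0.661

p₁ = 0.82, p₀ = 0.182.
Overall risk P(Y=1) = π·p₁ + (1−π)·p₀ = 0.557×0.82 + 0.443×0.182 = 0.53737.
Under exogeneity, PAF = [P(Y=1) − p₀] / P(Y=1).
PAF = (0.53737 − 0.182) / 0.53737 ≈ 0.6613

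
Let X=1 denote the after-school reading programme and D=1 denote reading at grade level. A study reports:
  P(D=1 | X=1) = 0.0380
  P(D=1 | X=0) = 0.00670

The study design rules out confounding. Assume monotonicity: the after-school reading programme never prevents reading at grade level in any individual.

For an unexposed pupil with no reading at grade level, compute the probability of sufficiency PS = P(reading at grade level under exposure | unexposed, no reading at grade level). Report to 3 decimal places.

Let p₁ = 0.038, p₀ = 0.0067.
Under exogeneity and monotonicity, PS = (p₁ − p₀) / (1 − p₀).
PS = (0.038 − 0.0067) / (1 − 0.0067) = 0.0313 / 0.9933 ≈ 0.0315

PS ≈ 0.032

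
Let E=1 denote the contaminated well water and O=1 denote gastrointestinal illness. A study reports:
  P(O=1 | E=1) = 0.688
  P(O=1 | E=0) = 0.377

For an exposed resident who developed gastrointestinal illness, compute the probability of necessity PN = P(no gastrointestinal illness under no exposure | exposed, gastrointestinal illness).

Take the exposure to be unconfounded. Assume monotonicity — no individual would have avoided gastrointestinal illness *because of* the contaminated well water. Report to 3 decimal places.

PN ≈ 0.452

Let p₁ = 0.688, p₀ = 0.377.
Under exogeneity and monotonicity, PN = (p₁ − p₀) / p₁.
PN = (0.688 − 0.377) / 0.688 = 0.311 / 0.688 ≈ 0.4520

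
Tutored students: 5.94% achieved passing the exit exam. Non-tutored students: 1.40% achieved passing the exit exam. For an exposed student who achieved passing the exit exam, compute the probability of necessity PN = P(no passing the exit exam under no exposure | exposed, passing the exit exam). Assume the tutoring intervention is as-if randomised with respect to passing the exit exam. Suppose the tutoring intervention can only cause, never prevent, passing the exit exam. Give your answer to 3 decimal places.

p₁ = 0.0594, p₀ = 0.014.
Under exogeneity and monotonicity, PN = (p₁ − p₀) / p₁.
PN = (0.0594 − 0.014) / 0.0594 = 0.0454 / 0.0594 ≈ 0.7643

PN ≈ 0.764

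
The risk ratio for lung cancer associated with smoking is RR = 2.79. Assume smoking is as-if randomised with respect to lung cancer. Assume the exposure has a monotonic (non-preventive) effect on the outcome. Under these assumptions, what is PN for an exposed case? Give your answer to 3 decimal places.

Under exogeneity and monotonicity, PN = (RR − 1) / RR = 1 − 1/RR.
PN = (2.79 − 1) / 2.79 = 1.79 / 2.79 ≈ 0.6416

PN ≈ 0.642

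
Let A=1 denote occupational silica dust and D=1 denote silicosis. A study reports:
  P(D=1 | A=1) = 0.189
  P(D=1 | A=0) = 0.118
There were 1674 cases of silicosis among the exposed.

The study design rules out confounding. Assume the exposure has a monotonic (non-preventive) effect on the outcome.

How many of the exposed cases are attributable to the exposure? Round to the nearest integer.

Let p₁ = 0.189, p₀ = 0.118.
PN = (p₁ − p₀)/p₁ = (0.189 − 0.118) / 0.189 ≈ 0.37566.
Attributable cases ≈ PN × (exposed cases) = 0.37566 × 1674 ≈ 628.86.

about 629 cases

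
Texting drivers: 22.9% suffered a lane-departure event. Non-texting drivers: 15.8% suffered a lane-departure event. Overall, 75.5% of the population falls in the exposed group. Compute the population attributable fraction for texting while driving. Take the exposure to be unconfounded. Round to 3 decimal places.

p₁ = 0.229, p₀ = 0.158.
Overall risk P(Y=1) = π·p₁ + (1−π)·p₀ = 0.755×0.229 + 0.245×0.158 = 0.2116.
Under exogeneity, PAF = [P(Y=1) − p₀] / P(Y=1).
PAF = (0.2116 − 0.158) / 0.2116 ≈ 0.2533

PAF ≈ 0.253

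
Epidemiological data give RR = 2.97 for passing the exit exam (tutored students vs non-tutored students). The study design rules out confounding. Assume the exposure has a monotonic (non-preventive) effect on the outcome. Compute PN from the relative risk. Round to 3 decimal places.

PN ≈ 0.663

Under exogeneity and monotonicity, PN = (RR − 1) / RR = 1 − 1/RR.
PN = (2.97 − 1) / 2.97 = 1.97 / 2.97 ≈ 0.6633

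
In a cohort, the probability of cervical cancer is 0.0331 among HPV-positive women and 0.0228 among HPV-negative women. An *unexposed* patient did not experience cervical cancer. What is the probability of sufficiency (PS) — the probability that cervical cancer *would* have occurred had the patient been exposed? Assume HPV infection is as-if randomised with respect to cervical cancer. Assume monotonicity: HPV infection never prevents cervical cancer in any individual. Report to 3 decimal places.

PS ≈ 0.011

Let p₁ = 0.0331, p₀ = 0.0228.
Under exogeneity and monotonicity, PS = (p₁ − p₀) / (1 − p₀).
PS = (0.0331 − 0.0228) / (1 − 0.0228) = 0.0103 / 0.9772 ≈ 0.0105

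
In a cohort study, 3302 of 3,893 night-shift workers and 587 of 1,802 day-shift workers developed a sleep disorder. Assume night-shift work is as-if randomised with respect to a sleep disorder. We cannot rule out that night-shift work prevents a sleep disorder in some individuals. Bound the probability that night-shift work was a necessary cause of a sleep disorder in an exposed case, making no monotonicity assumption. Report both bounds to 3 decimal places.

p₁ = P(outcome | exposed) = 3302/3893 = 0.84819
p₀ = P(outcome | unexposed) = 587/1802 = 0.32575
Under exogeneity alone the bounds on PN are max{0,(p₁−p₀)/p₁} ≤ PN ≤ min{1,(1−p₀)/p₁}.
  lower = (p₁ − p₀)/p₁ = 0.52244 / 0.84819 ≈ 0.6159
  upper = min{1, (1 − p₀)/p₁} = 0.67425 / 0.84819 ≈ 0.7949

0.616 ≤ PN ≤ 0.795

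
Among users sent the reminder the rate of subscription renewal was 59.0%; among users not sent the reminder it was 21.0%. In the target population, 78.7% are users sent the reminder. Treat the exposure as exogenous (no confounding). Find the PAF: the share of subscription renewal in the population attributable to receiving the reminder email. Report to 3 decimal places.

PAF ≈ 0.587

p₁ = 0.59, p₀ = 0.21.
Overall risk P(Y=1) = π·p₁ + (1−π)·p₀ = 0.787×0.59 + 0.213×0.21 = 0.50906.
Under exogeneity, PAF = [P(Y=1) − p₀] / P(Y=1).
PAF = (0.50906 − 0.21) / 0.50906 ≈ 0.5875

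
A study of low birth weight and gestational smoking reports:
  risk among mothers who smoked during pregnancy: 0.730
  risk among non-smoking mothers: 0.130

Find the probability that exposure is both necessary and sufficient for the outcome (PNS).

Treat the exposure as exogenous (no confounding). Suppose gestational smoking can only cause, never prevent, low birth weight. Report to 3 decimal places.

Let p₁ = 0.73, p₀ = 0.13.
Under exogeneity and monotonicity, PNS = p₁ − p₀.
PNS = 0.73 − 0.13 = 0.6

PNS ≈ 0.600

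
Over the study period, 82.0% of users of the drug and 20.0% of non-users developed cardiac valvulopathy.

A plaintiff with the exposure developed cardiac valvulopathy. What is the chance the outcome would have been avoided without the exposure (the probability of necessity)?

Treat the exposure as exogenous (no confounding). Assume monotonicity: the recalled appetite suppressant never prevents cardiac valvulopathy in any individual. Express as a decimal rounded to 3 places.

p₁ = 0.82, p₀ = 0.2.
Under exogeneity and monotonicity, PN = (p₁ − p₀) / p₁.
PN = (0.82 − 0.2) / 0.82 = 0.62 / 0.82 ≈ 0.7561

PN ≈ 0.756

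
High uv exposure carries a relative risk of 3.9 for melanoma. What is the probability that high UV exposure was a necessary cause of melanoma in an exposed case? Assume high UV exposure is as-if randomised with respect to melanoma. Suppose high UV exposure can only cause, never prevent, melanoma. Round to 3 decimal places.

PN ≈ 0.744

Under exogeneity and monotonicity, PN = (RR − 1) / RR = 1 − 1/RR.
PN = (3.9 − 1) / 3.9 = 2.9 / 3.9 ≈ 0.7436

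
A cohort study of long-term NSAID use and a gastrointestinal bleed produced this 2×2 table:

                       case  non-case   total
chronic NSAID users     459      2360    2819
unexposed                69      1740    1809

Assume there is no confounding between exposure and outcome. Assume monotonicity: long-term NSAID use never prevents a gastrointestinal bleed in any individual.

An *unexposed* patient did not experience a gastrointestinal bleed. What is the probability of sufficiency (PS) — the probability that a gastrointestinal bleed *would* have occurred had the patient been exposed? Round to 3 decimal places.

PS ≈ 0.130

p₁ = P(outcome | exposed) = 459/2819 = 0.16282
p₀ = P(outcome | unexposed) = 69/1809 = 0.038143
Under exogeneity and monotonicity, PS = (p₁ − p₀) / (1 − p₀).
PS = (0.16282 − 0.038143) / (1 − 0.038143) = 0.12468 / 0.96186 ≈ 0.1296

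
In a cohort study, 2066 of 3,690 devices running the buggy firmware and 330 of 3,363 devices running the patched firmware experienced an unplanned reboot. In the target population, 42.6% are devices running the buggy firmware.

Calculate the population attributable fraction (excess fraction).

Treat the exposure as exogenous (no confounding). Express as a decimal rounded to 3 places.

p₁ = P(outcome | exposed) = 2066/3690 = 0.55989
p₀ = P(outcome | unexposed) = 330/3363 = 0.098127
Overall risk P(Y=1) = π·p₁ + (1−π)·p₀ = 0.426×0.55989 + 0.574×0.098127 = 0.29484.
Under exogeneity, PAF = [P(Y=1) − p₀] / P(Y=1).
PAF = (0.29484 − 0.098127) / 0.29484 ≈ 0.6672

PAF ≈ 0.667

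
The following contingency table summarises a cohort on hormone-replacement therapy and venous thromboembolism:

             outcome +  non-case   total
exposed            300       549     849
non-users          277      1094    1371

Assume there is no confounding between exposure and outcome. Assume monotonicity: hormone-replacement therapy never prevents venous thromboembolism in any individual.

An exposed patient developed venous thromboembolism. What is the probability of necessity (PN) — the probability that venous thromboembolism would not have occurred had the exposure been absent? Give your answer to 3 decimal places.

PN ≈ 0.428

p₁ = P(outcome | exposed) = 300/849 = 0.35336
p₀ = P(outcome | unexposed) = 277/1371 = 0.20204
Under exogeneity and monotonicity, PN = (p₁ − p₀)/p₁.
PN = (0.35336 − 0.20204) / 0.35336 ≈ 0.4282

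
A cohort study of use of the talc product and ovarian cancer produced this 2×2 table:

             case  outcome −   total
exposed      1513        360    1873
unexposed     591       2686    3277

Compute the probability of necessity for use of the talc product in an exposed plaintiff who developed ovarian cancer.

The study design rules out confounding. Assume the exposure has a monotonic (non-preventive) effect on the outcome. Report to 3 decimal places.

PN ≈ 0.777

p₁ = P(outcome | exposed) = 1513/1873 = 0.80779
p₀ = P(outcome | unexposed) = 591/3277 = 0.18035
Under exogeneity and monotonicity, PN = (p₁ − p₀)/p₁.
PN = (0.80779 − 0.18035) / 0.80779 ≈ 0.7767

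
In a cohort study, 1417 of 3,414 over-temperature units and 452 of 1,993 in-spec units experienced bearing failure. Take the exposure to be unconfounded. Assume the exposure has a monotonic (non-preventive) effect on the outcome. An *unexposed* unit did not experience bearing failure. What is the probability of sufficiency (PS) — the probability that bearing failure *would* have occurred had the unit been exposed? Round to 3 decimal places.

p₁ = P(outcome | exposed) = 1417/3414 = 0.41506
p₀ = P(outcome | unexposed) = 452/1993 = 0.22679
Under exogeneity and monotonicity, PS = (p₁ − p₀) / (1 − p₀).
PS = (0.41506 − 0.22679) / (1 − 0.22679) = 0.18826 / 0.77321 ≈ 0.2435

PS ≈ 0.243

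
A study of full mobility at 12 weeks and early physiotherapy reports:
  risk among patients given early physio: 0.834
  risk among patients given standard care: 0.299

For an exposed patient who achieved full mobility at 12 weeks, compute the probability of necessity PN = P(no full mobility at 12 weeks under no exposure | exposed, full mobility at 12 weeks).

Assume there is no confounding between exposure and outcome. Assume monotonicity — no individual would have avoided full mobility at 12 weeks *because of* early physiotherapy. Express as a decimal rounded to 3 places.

PN ≈ 0.641

Let p₁ = 0.834, p₀ = 0.299.
Under exogeneity and monotonicity, PN = (p₁ − p₀) / p₁.
PN = (0.834 − 0.299) / 0.834 = 0.535 / 0.834 ≈ 0.6415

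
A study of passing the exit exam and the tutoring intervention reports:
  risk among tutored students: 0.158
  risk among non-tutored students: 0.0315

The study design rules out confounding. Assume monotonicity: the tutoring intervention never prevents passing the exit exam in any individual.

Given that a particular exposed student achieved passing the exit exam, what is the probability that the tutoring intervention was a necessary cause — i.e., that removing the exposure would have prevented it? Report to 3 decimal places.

PN ≈ 0.801

Let p₁ = 0.158, p₀ = 0.0315.
Under exogeneity and monotonicity, PN = (p₁ − p₀) / p₁.
PN = (0.158 − 0.0315) / 0.158 = 0.1265 / 0.158 ≈ 0.8006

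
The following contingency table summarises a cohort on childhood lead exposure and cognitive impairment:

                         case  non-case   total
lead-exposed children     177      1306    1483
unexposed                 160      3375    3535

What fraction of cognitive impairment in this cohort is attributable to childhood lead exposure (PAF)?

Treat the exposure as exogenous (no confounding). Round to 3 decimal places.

PAF ≈ 0.326

p₁ = P(outcome | exposed) = 177/1483 = 0.11935
p₀ = P(outcome | unexposed) = 160/3535 = 0.045262
Exposure prevalence π = 1483/5018 = 0.29554; overall risk P(Y=1) = 0.067158.
Under exogeneity, PAF = [P(Y=1) − p₀]/P(Y=1).
PAF = (0.067158 − 0.045262) / 0.067158 ≈ 0.3260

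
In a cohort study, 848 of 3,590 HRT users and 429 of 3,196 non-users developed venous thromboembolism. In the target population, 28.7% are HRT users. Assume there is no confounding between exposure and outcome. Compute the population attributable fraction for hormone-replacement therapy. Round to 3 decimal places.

p₁ = P(outcome | exposed) = 848/3590 = 0.23621
p₀ = P(outcome | unexposed) = 429/3196 = 0.13423
Overall risk P(Y=1) = π·p₁ + (1−π)·p₀ = 0.287×0.23621 + 0.713×0.13423 = 0.1635.
Under exogeneity, PAF = [P(Y=1) − p₀] / P(Y=1).
PAF = (0.1635 − 0.13423) / 0.1635 ≈ 0.1790

PAF ≈ 0.179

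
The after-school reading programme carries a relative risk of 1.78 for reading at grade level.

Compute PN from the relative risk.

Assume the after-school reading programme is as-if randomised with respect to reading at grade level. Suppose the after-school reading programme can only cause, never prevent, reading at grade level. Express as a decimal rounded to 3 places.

Under exogeneity and monotonicity, PN = (RR − 1) / RR = 1 − 1/RR.
PN = (1.78 − 1) / 1.78 = 0.78 / 1.78 ≈ 0.4382

PN ≈ 0.438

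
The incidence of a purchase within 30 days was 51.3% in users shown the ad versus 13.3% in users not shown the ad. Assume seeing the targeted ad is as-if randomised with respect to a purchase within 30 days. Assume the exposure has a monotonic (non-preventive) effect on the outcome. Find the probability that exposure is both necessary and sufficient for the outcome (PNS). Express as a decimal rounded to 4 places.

PNS ≈ 0.3800

p₁ = 0.513, p₀ = 0.133.
Under exogeneity and monotonicity, PNS = p₁ − p₀.
PNS = 0.513 − 0.133 = 0.38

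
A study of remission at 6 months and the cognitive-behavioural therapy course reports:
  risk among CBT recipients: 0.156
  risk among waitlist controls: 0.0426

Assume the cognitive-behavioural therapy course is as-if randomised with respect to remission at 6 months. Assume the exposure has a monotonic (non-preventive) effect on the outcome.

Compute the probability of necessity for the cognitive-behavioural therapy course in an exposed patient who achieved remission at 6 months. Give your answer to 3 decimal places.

PN ≈ 0.727

Let p₁ = 0.156, p₀ = 0.0426.
Under exogeneity and monotonicity, PN = (p₁ − p₀) / p₁.
PN = (0.156 − 0.0426) / 0.156 = 0.1134 / 0.156 ≈ 0.7269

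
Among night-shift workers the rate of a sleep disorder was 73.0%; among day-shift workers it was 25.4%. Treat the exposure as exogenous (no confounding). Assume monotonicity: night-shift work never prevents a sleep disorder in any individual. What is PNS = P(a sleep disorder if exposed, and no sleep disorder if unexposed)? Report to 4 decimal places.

PNS ≈ 0.4760

p₁ = 0.73, p₀ = 0.254.
Under exogeneity and monotonicity, PNS = p₁ − p₀.
PNS = 0.73 − 0.254 = 0.476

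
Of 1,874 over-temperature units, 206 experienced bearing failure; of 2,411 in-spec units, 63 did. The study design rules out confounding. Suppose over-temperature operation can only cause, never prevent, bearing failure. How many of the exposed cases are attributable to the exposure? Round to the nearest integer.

p₁ = P(outcome | exposed) = 206/1874 = 0.10993
p₀ = P(outcome | unexposed) = 63/2411 = 0.02613
PN = (p₁ − p₀)/p₁ = (0.10993 − 0.02613) / 0.10993 ≈ 0.76229.
Attributable cases ≈ PN × (exposed cases) = 0.76229 × 206 ≈ 157.03.

about 157 cases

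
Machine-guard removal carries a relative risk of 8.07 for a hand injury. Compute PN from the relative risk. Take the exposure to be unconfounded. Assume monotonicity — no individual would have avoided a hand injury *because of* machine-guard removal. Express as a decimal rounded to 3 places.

Under exogeneity and monotonicity, PN = (RR − 1) / RR = 1 − 1/RR.
PN = (8.07 − 1) / 8.07 = 7.07 / 8.07 ≈ 0.8761

PN ≈ 0.876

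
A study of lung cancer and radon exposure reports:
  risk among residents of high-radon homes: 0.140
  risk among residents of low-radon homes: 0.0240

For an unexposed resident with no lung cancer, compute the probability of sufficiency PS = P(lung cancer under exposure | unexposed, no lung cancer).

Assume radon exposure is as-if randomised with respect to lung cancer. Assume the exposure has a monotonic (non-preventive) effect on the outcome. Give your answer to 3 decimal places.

PS ≈ 0.119

Let p₁ = 0.14, p₀ = 0.024.
Under exogeneity and monotonicity, PS = (p₁ − p₀) / (1 − p₀).
PS = (0.14 − 0.024) / (1 − 0.024) = 0.116 / 0.976 ≈ 0.1189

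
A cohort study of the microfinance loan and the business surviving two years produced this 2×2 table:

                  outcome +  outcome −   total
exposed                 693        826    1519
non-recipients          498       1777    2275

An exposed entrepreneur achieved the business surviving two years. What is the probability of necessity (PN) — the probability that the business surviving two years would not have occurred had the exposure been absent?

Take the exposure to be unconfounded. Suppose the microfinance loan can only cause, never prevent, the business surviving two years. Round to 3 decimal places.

p₁ = P(outcome | exposed) = 693/1519 = 0.45622
p₀ = P(outcome | unexposed) = 498/2275 = 0.2189
Under exogeneity and monotonicity, PN = (p₁ − p₀)/p₁.
PN = (0.45622 − 0.2189) / 0.45622 ≈ 0.5202

PN ≈ 0.520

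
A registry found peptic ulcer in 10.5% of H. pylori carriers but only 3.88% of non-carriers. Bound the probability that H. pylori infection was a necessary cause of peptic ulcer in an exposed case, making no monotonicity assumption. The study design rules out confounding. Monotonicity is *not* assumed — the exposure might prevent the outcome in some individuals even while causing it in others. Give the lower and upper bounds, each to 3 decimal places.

p₁ = 0.105, p₀ = 0.0388.
Under exogeneity alone the bounds on PN are max{0,(p₁−p₀)/p₁} ≤ PN ≤ min{1,(1−p₀)/p₁}.
  lower = (p₁ − p₀)/p₁ = 0.0662 / 0.105 ≈ 0.6305
  upper = min{1, (1 − p₀)/p₁} = 0.9612 / 0.105 ≈ 9.1543 → capped at 1

0.630 ≤ PN ≤ 1.000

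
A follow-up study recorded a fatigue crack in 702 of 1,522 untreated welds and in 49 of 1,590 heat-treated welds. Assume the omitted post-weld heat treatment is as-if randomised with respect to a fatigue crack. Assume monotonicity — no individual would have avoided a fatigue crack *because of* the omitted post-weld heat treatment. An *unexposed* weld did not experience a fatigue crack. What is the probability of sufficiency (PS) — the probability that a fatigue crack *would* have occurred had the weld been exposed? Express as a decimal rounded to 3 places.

PS ≈ 0.444

p₁ = P(outcome | exposed) = 702/1522 = 0.46124
p₀ = P(outcome | unexposed) = 49/1590 = 0.030818
Under exogeneity and monotonicity, PS = (p₁ − p₀) / (1 − p₀).
PS = (0.46124 − 0.030818) / (1 − 0.030818) = 0.43042 / 0.96918 ≈ 0.4441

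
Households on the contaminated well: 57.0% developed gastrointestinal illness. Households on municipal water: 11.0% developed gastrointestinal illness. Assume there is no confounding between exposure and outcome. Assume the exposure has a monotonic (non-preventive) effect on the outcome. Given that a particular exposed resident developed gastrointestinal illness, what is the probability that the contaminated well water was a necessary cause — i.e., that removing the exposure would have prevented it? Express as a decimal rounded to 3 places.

PN ≈ 0.807

p₁ = 0.57, p₀ = 0.11.
Under exogeneity and monotonicity, PN = (p₁ − p₀) / p₁.
PN = (0.57 − 0.11) / 0.57 = 0.46 / 0.57 ≈ 0.8070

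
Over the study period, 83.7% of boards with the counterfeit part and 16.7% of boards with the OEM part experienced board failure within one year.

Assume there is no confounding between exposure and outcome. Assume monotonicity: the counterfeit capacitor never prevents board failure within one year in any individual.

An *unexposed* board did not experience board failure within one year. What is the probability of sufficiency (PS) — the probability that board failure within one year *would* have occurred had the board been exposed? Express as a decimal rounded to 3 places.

PS ≈ 0.804

p₁ = 0.837, p₀ = 0.167.
Under exogeneity and monotonicity, PS = (p₁ − p₀) / (1 − p₀).
PS = (0.837 − 0.167) / (1 − 0.167) = 0.67 / 0.833 ≈ 0.8043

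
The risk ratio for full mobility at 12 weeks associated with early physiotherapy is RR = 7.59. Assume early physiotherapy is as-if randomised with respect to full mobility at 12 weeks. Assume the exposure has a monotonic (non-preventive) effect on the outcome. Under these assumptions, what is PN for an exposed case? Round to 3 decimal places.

PN ≈ 0.868

Under exogeneity and monotonicity, PN = (RR − 1) / RR = 1 − 1/RR.
PN = (7.59 − 1) / 7.59 = 6.59 / 7.59 ≈ 0.8682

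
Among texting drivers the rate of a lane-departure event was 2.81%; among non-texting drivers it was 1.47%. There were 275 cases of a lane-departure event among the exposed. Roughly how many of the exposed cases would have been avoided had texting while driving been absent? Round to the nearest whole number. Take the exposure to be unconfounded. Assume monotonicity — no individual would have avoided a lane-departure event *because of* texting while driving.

p₁ = 0.0281, p₀ = 0.0147.
PN = (p₁ − p₀)/p₁ = (0.0281 − 0.0147) / 0.0281 ≈ 0.47687.
Attributable cases ≈ PN × (exposed cases) = 0.47687 × 275 ≈ 131.14.

about 131 cases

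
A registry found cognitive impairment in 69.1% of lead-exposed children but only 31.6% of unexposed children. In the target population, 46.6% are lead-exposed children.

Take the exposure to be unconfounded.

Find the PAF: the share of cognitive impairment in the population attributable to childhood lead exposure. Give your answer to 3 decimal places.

p₁ = 0.691, p₀ = 0.316.
Overall risk P(Y=1) = π·p₁ + (1−π)·p₀ = 0.466×0.691 + 0.534×0.316 = 0.49075.
Under exogeneity, PAF = [P(Y=1) − p₀] / P(Y=1).
PAF = (0.49075 − 0.316) / 0.49075 ≈ 0.3561

PAF ≈ 0.356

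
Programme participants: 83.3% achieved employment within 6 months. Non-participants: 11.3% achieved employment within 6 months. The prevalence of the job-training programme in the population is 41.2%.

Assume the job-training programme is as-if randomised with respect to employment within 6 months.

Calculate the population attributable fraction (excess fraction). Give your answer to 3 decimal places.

p₁ = 0.833, p₀ = 0.113.
Overall risk P(Y=1) = π·p₁ + (1−π)·p₀ = 0.412×0.833 + 0.588×0.113 = 0.40964.
Under exogeneity, PAF = [P(Y=1) − p₀] / P(Y=1).
PAF = (0.40964 − 0.113) / 0.40964 ≈ 0.7241

PAF ≈ 0.724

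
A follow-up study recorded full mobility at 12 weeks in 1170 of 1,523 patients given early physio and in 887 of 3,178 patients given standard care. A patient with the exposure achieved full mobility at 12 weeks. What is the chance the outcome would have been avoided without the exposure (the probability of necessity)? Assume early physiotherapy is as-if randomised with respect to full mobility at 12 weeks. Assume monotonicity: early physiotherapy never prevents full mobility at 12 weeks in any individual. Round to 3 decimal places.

PN ≈ 0.637

p₁ = P(outcome | exposed) = 1170/1523 = 0.76822
p₀ = P(outcome | unexposed) = 887/3178 = 0.27911
Under exogeneity and monotonicity, PN = (p₁ − p₀) / p₁.
PN = (0.76822 − 0.27911) / 0.76822 = 0.48911 / 0.76822 ≈ 0.6367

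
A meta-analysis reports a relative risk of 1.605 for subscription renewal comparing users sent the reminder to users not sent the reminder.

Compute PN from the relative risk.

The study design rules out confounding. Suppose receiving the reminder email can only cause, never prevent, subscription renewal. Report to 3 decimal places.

Under exogeneity and monotonicity, PN = (RR − 1) / RR = 1 − 1/RR.
PN = (1.605 − 1) / 1.605 = 0.605 / 1.605 ≈ 0.3769

PN ≈ 0.377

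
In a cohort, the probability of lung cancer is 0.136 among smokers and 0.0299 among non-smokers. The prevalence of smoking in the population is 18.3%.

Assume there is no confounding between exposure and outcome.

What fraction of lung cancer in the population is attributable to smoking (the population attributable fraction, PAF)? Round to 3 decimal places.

PAF ≈ 0.394

Let p₁ = 0.136, p₀ = 0.0299.
Overall risk P(Y=1) = π·p₁ + (1−π)·p₀ = 0.183×0.136 + 0.817×0.0299 = 0.049316.
Under exogeneity, PAF = [P(Y=1) − p₀] / P(Y=1).
PAF = (0.049316 − 0.0299) / 0.049316 ≈ 0.3937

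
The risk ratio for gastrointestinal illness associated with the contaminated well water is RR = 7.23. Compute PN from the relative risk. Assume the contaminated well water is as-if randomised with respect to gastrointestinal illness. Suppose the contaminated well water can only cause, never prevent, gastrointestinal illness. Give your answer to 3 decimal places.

PN ≈ 0.862

Under exogeneity and monotonicity, PN = (RR − 1) / RR = 1 − 1/RR.
PN = (7.23 − 1) / 7.23 = 6.23 / 7.23 ≈ 0.8617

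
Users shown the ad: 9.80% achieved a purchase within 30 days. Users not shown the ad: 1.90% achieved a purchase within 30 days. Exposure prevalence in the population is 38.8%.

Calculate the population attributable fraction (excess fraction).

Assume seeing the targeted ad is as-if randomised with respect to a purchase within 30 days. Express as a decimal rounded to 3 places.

PAF ≈ 0.617

p₁ = 0.098, p₀ = 0.019.
Overall risk P(Y=1) = π·p₁ + (1−π)·p₀ = 0.388×0.098 + 0.612×0.019 = 0.049652.
Under exogeneity, PAF = [P(Y=1) − p₀] / P(Y=1).
PAF = (0.049652 − 0.019) / 0.049652 ≈ 0.6173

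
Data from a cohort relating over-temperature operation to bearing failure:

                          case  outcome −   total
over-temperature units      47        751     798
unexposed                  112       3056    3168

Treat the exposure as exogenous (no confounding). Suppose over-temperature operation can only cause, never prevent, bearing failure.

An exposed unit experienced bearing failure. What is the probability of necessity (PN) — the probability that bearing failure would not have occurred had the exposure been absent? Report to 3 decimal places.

PN ≈ 0.400

p₁ = P(outcome | exposed) = 47/798 = 0.058897
p₀ = P(outcome | unexposed) = 112/3168 = 0.035354
Under exogeneity and monotonicity, PN = (p₁ − p₀)/p₁.
PN = (0.058897 − 0.035354) / 0.058897 ≈ 0.3997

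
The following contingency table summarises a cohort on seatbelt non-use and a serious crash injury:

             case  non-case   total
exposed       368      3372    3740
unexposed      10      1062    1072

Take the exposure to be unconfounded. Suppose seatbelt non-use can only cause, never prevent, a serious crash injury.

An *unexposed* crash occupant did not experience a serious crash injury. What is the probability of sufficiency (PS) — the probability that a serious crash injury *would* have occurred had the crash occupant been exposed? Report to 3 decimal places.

p₁ = P(outcome | exposed) = 368/3740 = 0.098396
p₀ = P(outcome | unexposed) = 10/1072 = 0.0093284
Under exogeneity and monotonicity, PS = (p₁ − p₀)/(1 − p₀).
PS = (0.098396 − 0.0093284) / 0.99067 ≈ 0.0899

PS ≈ 0.090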